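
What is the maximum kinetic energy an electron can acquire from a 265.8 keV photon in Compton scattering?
135.5260 keV

Maximum energy transfer occurs at θ = 180° (backscattering).

Initial photon: E₀ = 265.8 keV → λ₀ = 4.6646 pm

Maximum Compton shift (at 180°):
Δλ_max = 2λ_C = 2 × 2.4263 = 4.8526 pm

Final wavelength:
λ' = 4.6646 + 4.8526 = 9.5172 pm

Minimum photon energy (maximum energy to electron):
E'_min = hc/λ' = 130.2740 keV

Maximum electron kinetic energy:
K_max = E₀ - E'_min = 265.8000 - 130.2740 = 135.5260 keV

(Intermediate values are shown rounded; full precision is carried through to the final answer.)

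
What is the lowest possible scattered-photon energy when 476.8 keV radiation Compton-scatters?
166.3556 keV (at θ = 180°)

The scattered photon has minimum energy when its wavelength is maximum, i.e., when the Compton shift Δλ = λ_C(1 − cos θ) is maximum. This occurs at θ = 180° (backscattering), giving Δλ_max = 2λ_C = 4.8526 pm.

Initial wavelength: λ₀ = hc/E₀ = 2.6003 pm
Maximum final wavelength: λ'_max = λ₀ + 2λ_C = 2.6003 + 4.8526 = 7.4530 pm
Minimum final energy: E'_min = hc/λ'_max = 166.3556 keV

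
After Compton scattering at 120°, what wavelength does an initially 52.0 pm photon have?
55.6395 pm

Using the Compton formula: λ' = λ + λ_C(1 − cos θ)

For θ = 120°, cos θ = -1/2 (exact) = -0.5000, so:
1 − cos 120° = 1 − (-1/2) = 1.5000

Δλ = λ_C × 1.5000 = 2.4263 × 1.5000 = 3.6395 pm

λ' = 52.0 + 3.6395 = 55.6395 pm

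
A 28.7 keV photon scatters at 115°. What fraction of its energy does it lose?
0.0740 (or 7.40%)

Calculate initial and final photon energies:

Initial: E₀ = 28.7 keV → λ₀ = 43.2001 pm
Compton shift: Δλ = 3.4517 pm
Final wavelength: λ' = 46.6518 pm
Final energy: E' = 26.5765 keV

Fractional energy loss:
(E₀ - E')/E₀ = (28.7000 - 26.5765)/28.7000
= 2.1235/28.7000
= 0.0740
= 7.40%

(Intermediate values are shown rounded; full precision is carried through to the final answer.)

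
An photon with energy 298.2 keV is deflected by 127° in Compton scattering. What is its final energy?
154.1277 keV

First convert energy to wavelength:
λ = hc/E, with hc ≈ 1239.842 keV·pm (i.e. 1239.842 eV·nm)

For E = 298.2 keV = 298200 eV:
λ = 1239.842 keV·pm / 298.2 keV
λ = 4.1578 pm

Calculate the Compton shift:
Δλ = λ_C(1 - cos(127°)) = 2.4263 × 1.6018
Δλ = 3.8865 pm

Final wavelength:
λ' = 4.1578 + 3.8865 = 8.0443 pm

Final energy:
E' = hc/λ' = 1239.842 / 8.0443 = 154.1277 keV

(Intermediate values are shown rounded; full precision is carried through to the final answer.)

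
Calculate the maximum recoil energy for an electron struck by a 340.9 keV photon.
194.8573 keV

Maximum energy transfer occurs at θ = 180° (backscattering).

Initial photon: E₀ = 340.9 keV → λ₀ = 3.6370 pm

Maximum Compton shift (at 180°):
Δλ_max = 2λ_C = 2 × 2.4263 = 4.8526 pm

Final wavelength:
λ' = 3.6370 + 4.8526 = 8.4896 pm

Minimum photon energy (maximum energy to electron):
E'_min = hc/λ' = 146.0427 keV

Maximum electron kinetic energy:
K_max = E₀ - E'_min = 340.9000 - 146.0427 = 194.8573 keV

(Intermediate values are shown rounded; full precision is carried through to the final answer.)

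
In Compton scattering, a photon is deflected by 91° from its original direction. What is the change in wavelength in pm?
2.4687 pm

Using the Compton scattering formula:
Δλ = λ_C(1 - cos θ)

where λ_C = h/(m_e·c) ≈ 2.4263 pm is the Compton wavelength of an electron.

For θ = 91°:
cos(91°) = -0.0175
1 - cos(91°) = 1.0175

Δλ = 2.4263 × 1.0175
Δλ = 2.4687 pm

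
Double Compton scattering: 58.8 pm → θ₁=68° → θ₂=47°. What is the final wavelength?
61.0890 pm

Apply Compton shift twice:

First scattering at θ₁ = 68°:
Δλ₁ = λ_C(1 - cos(68°))
Δλ₁ = 2.4263 × 0.6254
Δλ₁ = 1.5174 pm

After first scattering:
λ₁ = 58.8 + 1.5174 = 60.3174 pm

Second scattering at θ₂ = 47°:
Δλ₂ = λ_C(1 - cos(47°))
Δλ₂ = 2.4263 × 0.3180
Δλ₂ = 0.7716 pm

Final wavelength:
λ₂ = 60.3174 + 0.7716 = 61.0890 pm

Total shift: Δλ_total = 1.5174 + 0.7716 = 2.2890 pm

(Intermediate values are shown rounded; full precision is carried through to the final answer.)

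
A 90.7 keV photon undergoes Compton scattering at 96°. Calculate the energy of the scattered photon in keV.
75.8330 keV

First convert energy to wavelength:
λ = hc/E, with hc ≈ 1239.842 keV·pm (i.e. 1239.842 eV·nm)

For E = 90.7 keV = 90700 eV:
λ = 1239.842 keV·pm / 90.7 keV
λ = 13.6697 pm

Calculate the Compton shift:
Δλ = λ_C(1 - cos(96°)) = 2.4263 × 1.1045
Δλ = 2.6799 pm

Final wavelength:
λ' = 13.6697 + 2.6799 = 16.3496 pm

Final energy:
E' = hc/λ' = 1239.842 / 16.3496 = 75.8330 keV

(Intermediate values are shown rounded; full precision is carried through to the final answer.)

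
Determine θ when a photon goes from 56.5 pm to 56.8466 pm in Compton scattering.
31.00°

First find the wavelength shift:
Δλ = λ' - λ = 56.8466 - 56.5 = 0.3466 pm

Using Δλ = λ_C(1 - cos θ), with λ_C = h/(m_e·c) ≈ 2.42631024 pm:
cos θ = 1 - Δλ/λ_C
cos θ = 1 - 0.3466/2.42631024
cos θ = 0.857149

θ = arccos(0.857149)
θ = 31.00°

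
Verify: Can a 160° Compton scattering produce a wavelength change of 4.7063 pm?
Yes, consistent

Calculate the expected shift for θ = 160°:

Δλ_expected = λ_C(1 - cos(160°))
Δλ_expected = 2.4263 × (1 - cos(160°))
Δλ_expected = 2.4263 × 1.9397
Δλ_expected = 4.7063 pm

Given shift: 4.7063 pm
Expected shift: 4.7063 pm
Difference: 0.0000 pm

The values match. This is consistent with Compton scattering at the stated angle.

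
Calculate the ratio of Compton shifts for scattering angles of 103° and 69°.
103° produces the larger shift by a factor of 1.909

Calculate both shifts using Δλ = λ_C(1 - cos θ):

For θ₁ = 69°:
Δλ₁ = 2.4263 × (1 - cos(69°))
Δλ₁ = 2.4263 × 0.6416
Δλ₁ = 1.5568 pm

For θ₂ = 103°:
Δλ₂ = 2.4263 × (1 - cos(103°))
Δλ₂ = 2.4263 × 1.2250
Δλ₂ = 2.9721 pm

The 103° angle produces the larger shift.
Ratio: 2.9721/1.5568 = 1.909

(Intermediate values are shown rounded; full precision is carried through to the final answer.)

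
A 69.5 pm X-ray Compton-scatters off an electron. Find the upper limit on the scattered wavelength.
74.3526 pm (at θ = 180°)

The Compton shift is Δλ = λ_C(1 − cos θ).

Since cos θ ranges from −1 to 1, the factor (1 − cos θ) ranges from 0 to 2; the maximum shift occurs at θ = 180° (backscattering):
Δλ_max = 2λ_C = 2 × 2.4263 pm = 4.8526 pm

Maximum scattered wavelength:
λ'_max = λ₀ + Δλ_max = 69.5 + 4.8526 = 74.3526 pm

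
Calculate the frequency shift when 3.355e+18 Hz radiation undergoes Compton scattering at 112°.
1.207e+17 Hz (decrease)

Convert frequency to wavelength (c = 299792458 m/s):
λ₀ = c/f₀ = 299792458/3.355e+18 = 8.9356917e-11 m = 89.3569 pm

Calculate Compton shift:
Δλ = λ_C(1 - cos(112°)) = 3.3352 pm

Final wavelength:
λ' = λ₀ + Δλ = 89.3569 + 3.3352 = 92.6921 pm

Final frequency:
f' = c/λ' = 299792458/9.2692139e-11 = 3.2342813e+18 Hz

Frequency shift (decrease):
Δf = f₀ - f' = 3.355e+18 - 3.2342813e+18 = 1.207e+17 Hz

(Intermediate values are shown rounded; full precision is carried through to the final answer.)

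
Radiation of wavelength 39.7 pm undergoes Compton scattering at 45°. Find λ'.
40.4106 pm

Using the Compton formula: λ' = λ + λ_C(1 − cos θ)

For θ = 45°, cos θ = √2/2 (exact) ≈ 0.7071, so:
1 − cos 45° = 1 − (√2/2) ≈ 0.2929

Δλ = λ_C × 0.2929 = 2.4263 × 0.2929 = 0.7106 pm

λ' = 39.7 + 0.7106 = 40.4106 pm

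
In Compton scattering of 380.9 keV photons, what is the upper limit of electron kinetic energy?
227.9776 keV

Maximum energy transfer occurs at θ = 180° (backscattering).

Initial photon: E₀ = 380.9 keV → λ₀ = 3.2550 pm

Maximum Compton shift (at 180°):
Δλ_max = 2λ_C = 2 × 2.4263 = 4.8526 pm

Final wavelength:
λ' = 3.2550 + 4.8526 = 8.1077 pm

Minimum photon energy (maximum energy to electron):
E'_min = hc/λ' = 152.9224 keV

Maximum electron kinetic energy:
K_max = E₀ - E'_min = 380.9000 - 152.9224 = 227.9776 keV

(Intermediate values are shown rounded; full precision is carried through to the final answer.)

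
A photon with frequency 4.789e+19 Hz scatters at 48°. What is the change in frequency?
5.443e+18 Hz (decrease)

Convert frequency to wavelength (c = 299792458 m/s):
λ₀ = c/f₀ = 299792458/4.789e+19 = 6.2600221e-12 m = 6.2600 pm

Calculate Compton shift:
Δλ = λ_C(1 - cos(48°)) = 0.8028 pm

Final wavelength:
λ' = λ₀ + Δλ = 6.2600 + 0.8028 = 7.0628 pm

Final frequency:
f' = c/λ' = 299792458/7.0628139e-12 = 4.2446603e+19 Hz

Frequency shift (decrease):
Δf = f₀ - f' = 4.789e+19 - 4.2446603e+19 = 5.443e+18 Hz

(Intermediate values are shown rounded; full precision is carried through to the final answer.)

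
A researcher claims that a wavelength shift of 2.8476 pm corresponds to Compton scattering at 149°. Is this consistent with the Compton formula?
No, inconsistent

Calculate the expected shift for θ = 149°:

Δλ_expected = λ_C(1 - cos(149°))
Δλ_expected = 2.4263 × (1 - cos(149°))
Δλ_expected = 2.4263 × 1.8572
Δλ_expected = 4.5061 pm

Given shift: 2.8476 pm
Expected shift: 4.5061 pm
Difference: 1.6584 pm

The values do not match. The given shift corresponds to θ ≈ 100.0°, not 149°.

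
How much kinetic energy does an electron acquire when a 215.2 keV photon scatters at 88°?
62.1894 keV

By energy conservation: K_e = E_initial - E_final

First find the scattered photon energy:
Initial wavelength: λ = hc/E = 5.7613 pm
Compton shift: Δλ = λ_C(1 - cos(88°)) = 2.3416 pm
Final wavelength: λ' = 5.7613 + 2.3416 = 8.1030 pm
Final photon energy: E' = hc/λ' = 153.0106 keV

Electron kinetic energy:
K_e = E - E' = 215.2000 - 153.0106 = 62.1894 keV

(Intermediate values are shown rounded; full precision is carried through to the final answer.)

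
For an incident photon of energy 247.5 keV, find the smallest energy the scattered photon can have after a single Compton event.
125.7181 keV (at θ = 180°)

The scattered photon has minimum energy when its wavelength is maximum, i.e., when the Compton shift Δλ = λ_C(1 − cos θ) is maximum. This occurs at θ = 180° (backscattering), giving Δλ_max = 2λ_C = 4.8526 pm.

Initial wavelength: λ₀ = hc/E₀ = 5.0095 pm
Maximum final wavelength: λ'_max = λ₀ + 2λ_C = 5.0095 + 4.8526 = 9.8621 pm
Minimum final energy: E'_min = hc/λ'_max = 125.7181 keV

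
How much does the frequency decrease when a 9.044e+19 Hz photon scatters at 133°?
4.990e+19 Hz (decrease)

Convert frequency to wavelength (c = 299792458 m/s):
λ₀ = c/f₀ = 299792458/9.044e+19 = 3.3148215e-12 m = 3.3148 pm

Calculate Compton shift:
Δλ = λ_C(1 - cos(133°)) = 4.0810 pm

Final wavelength:
λ' = λ₀ + Δλ = 3.3148 + 4.0810 = 7.3959 pm

Final frequency:
f' = c/λ' = 299792458/7.3958714e-12 = 4.0535110e+19 Hz

Frequency shift (decrease):
Δf = f₀ - f' = 9.044e+19 - 4.0535110e+19 = 4.990e+19 Hz

(Intermediate values are shown rounded; full precision is carried through to the final answer.)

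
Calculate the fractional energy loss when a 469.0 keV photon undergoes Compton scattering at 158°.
0.6388 (or 63.88%)

Calculate initial and final photon energies:

Initial: E₀ = 469.0 keV → λ₀ = 2.6436 pm
Compton shift: Δλ = 4.6759 pm
Final wavelength: λ' = 7.3195 pm
Final energy: E' = 169.3881 keV

Fractional energy loss:
(E₀ - E')/E₀ = (469.0000 - 169.3881)/469.0000
= 299.6119/469.0000
= 0.6388
= 63.88%

(Intermediate values are shown rounded; full precision is carried through to the final answer.)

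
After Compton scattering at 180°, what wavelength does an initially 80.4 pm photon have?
85.2526 pm

Using the Compton formula: λ' = λ + λ_C(1 − cos θ)

For θ = 180°, cos θ = -1 (exact) = -1.0000, so:
1 − cos 180° = 1 − (-1) = 2.0000

Δλ = λ_C × 2.0000 = 2.4263 × 2.0000 = 4.8526 pm

λ' = 80.4 + 4.8526 = 85.2526 pm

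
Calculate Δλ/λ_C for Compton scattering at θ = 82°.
0.8608 λ_C

The Compton shift formula is:
Δλ = λ_C(1 - cos θ)

Dividing both sides by λ_C:
Δλ/λ_C = 1 - cos θ

For θ = 82°:
Δλ/λ_C = 1 - cos(82°)
Δλ/λ_C = 1 - 0.1392
Δλ/λ_C = 0.8608

This means the shift is 0.8608 × λ_C = 2.0886 pm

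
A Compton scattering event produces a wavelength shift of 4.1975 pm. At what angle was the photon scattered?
136.89°

From the Compton formula Δλ = λ_C(1 - cos θ), we can solve for θ:

cos θ = 1 - Δλ/λ_C

Given:
- Δλ = 4.1975 pm
- λ_C = h/(m_e·c) ≈ 2.42631024 pm

cos θ = 1 - 4.1975/2.42631024
cos θ = 1 - 1.729993
cos θ = -0.729993

θ = arccos(-0.729993)
θ = 136.89°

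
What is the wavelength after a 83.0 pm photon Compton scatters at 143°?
87.3640 pm

Using the Compton scattering formula:
λ' = λ + Δλ = λ + λ_C(1 - cos θ)

Given:
- Initial wavelength λ = 83.0 pm
- Scattering angle θ = 143°
- Compton wavelength λ_C ≈ 2.4263 pm

Calculate the shift:
Δλ = 2.4263 × (1 - cos(143°))
Δλ = 2.4263 × 1.7986
Δλ = 4.3640 pm

Final wavelength:
λ' = 83.0 + 4.3640 = 87.3640 pm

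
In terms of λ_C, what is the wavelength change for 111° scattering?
1.3584 λ_C

The Compton shift formula is:
Δλ = λ_C(1 - cos θ)

Dividing both sides by λ_C:
Δλ/λ_C = 1 - cos θ

For θ = 111°:
Δλ/λ_C = 1 - cos(111°)
Δλ/λ_C = 1 - -0.3584
Δλ/λ_C = 1.3584

This means the shift is 1.3584 × λ_C = 3.2958 pm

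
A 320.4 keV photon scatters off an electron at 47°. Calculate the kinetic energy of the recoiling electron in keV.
53.2641 keV

By energy conservation: K_e = E_initial - E_final

First find the scattered photon energy:
Initial wavelength: λ = hc/E = 3.8697 pm
Compton shift: Δλ = λ_C(1 - cos(47°)) = 0.7716 pm
Final wavelength: λ' = 3.8697 + 0.7716 = 4.6412 pm
Final photon energy: E' = hc/λ' = 267.1359 keV

Electron kinetic energy:
K_e = E - E' = 320.4000 - 267.1359 = 53.2641 keV

(Intermediate values are shown rounded; full precision is carried through to the final answer.)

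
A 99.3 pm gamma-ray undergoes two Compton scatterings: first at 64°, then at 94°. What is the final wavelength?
103.2582 pm

Apply Compton shift twice:

First scattering at θ₁ = 64°:
Δλ₁ = λ_C(1 - cos(64°))
Δλ₁ = 2.4263 × 0.5616
Δλ₁ = 1.3627 pm

After first scattering:
λ₁ = 99.3 + 1.3627 = 100.6627 pm

Second scattering at θ₂ = 94°:
Δλ₂ = λ_C(1 - cos(94°))
Δλ₂ = 2.4263 × 1.0698
Δλ₂ = 2.5956 pm

Final wavelength:
λ₂ = 100.6627 + 2.5956 = 103.2582 pm

Total shift: Δλ_total = 1.3627 + 2.5956 = 3.9582 pm

(Intermediate values are shown rounded; full precision is carried through to the final answer.)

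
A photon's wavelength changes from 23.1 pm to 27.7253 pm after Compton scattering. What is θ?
155.00°

First find the wavelength shift:
Δλ = λ' - λ = 27.7253 - 23.1 = 4.6253 pm

Using Δλ = λ_C(1 - cos θ), with λ_C = h/(m_e·c) ≈ 2.42631024 pm:
cos θ = 1 - Δλ/λ_C
cos θ = 1 - 4.6253/2.42631024
cos θ = -0.906310

θ = arccos(-0.906310)
θ = 155.00°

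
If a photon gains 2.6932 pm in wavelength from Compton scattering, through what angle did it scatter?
96.32°

From the Compton formula Δλ = λ_C(1 - cos θ), we can solve for θ:

cos θ = 1 - Δλ/λ_C

Given:
- Δλ = 2.6932 pm
- λ_C = h/(m_e·c) ≈ 2.42631024 pm

cos θ = 1 - 2.6932/2.42631024
cos θ = 1 - 1.109998
cos θ = -0.109998

θ = arccos(-0.109998)
θ = 96.32°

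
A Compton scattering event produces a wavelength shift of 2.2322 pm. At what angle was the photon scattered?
85.41°

From the Compton formula Δλ = λ_C(1 - cos θ), we can solve for θ:

cos θ = 1 - Δλ/λ_C

Given:
- Δλ = 2.2322 pm
- λ_C = h/(m_e·c) ≈ 2.42631024 pm

cos θ = 1 - 2.2322/2.42631024
cos θ = 1 - 0.919998
cos θ = 0.080002

θ = arccos(0.080002)
θ = 85.41°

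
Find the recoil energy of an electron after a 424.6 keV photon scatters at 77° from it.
166.3282 keV

By energy conservation: K_e = E_initial - E_final

First find the scattered photon energy:
Initial wavelength: λ = hc/E = 2.9200 pm
Compton shift: Δλ = λ_C(1 - cos(77°)) = 1.8805 pm
Final wavelength: λ' = 2.9200 + 1.8805 = 4.8005 pm
Final photon energy: E' = hc/λ' = 258.2718 keV

Electron kinetic energy:
K_e = E - E' = 424.6000 - 258.2718 = 166.3282 keV

(Intermediate values are shown rounded; full precision is carried through to the final answer.)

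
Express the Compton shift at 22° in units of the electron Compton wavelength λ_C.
0.0728 λ_C

The Compton shift formula is:
Δλ = λ_C(1 - cos θ)

Dividing both sides by λ_C:
Δλ/λ_C = 1 - cos θ

For θ = 22°:
Δλ/λ_C = 1 - cos(22°)
Δλ/λ_C = 1 - 0.9272
Δλ/λ_C = 0.0728

This means the shift is 0.0728 × λ_C = 0.1767 pm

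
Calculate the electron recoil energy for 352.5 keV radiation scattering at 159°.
201.4609 keV

By energy conservation: K_e = E_initial - E_final

First find the scattered photon energy:
Initial wavelength: λ = hc/E = 3.5173 pm
Compton shift: Δλ = λ_C(1 - cos(159°)) = 4.6915 pm
Final wavelength: λ' = 3.5173 + 4.6915 = 8.2087 pm
Final photon energy: E' = hc/λ' = 151.0391 keV

Electron kinetic energy:
K_e = E - E' = 352.5000 - 151.0391 = 201.4609 keV

(Intermediate values are shown rounded; full precision is carried through to the final answer.)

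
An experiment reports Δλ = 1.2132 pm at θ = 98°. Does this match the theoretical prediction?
No, inconsistent

Calculate the expected shift for θ = 98°:

Δλ_expected = λ_C(1 - cos(98°))
Δλ_expected = 2.4263 × (1 - cos(98°))
Δλ_expected = 2.4263 × 1.1392
Δλ_expected = 2.7640 pm

Given shift: 1.2132 pm
Expected shift: 2.7640 pm
Difference: 1.5508 pm

The values do not match. The given shift corresponds to θ ≈ 60.0°, not 98°.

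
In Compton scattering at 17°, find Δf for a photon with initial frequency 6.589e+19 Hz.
1.500e+18 Hz (decrease)

Convert frequency to wavelength (c = 299792458 m/s):
λ₀ = c/f₀ = 299792458/6.589e+19 = 4.5498931e-12 m = 4.5499 pm

Calculate Compton shift:
Δλ = λ_C(1 - cos(17°)) = 0.1060 pm

Final wavelength:
λ' = λ₀ + Δλ = 4.5499 + 0.1060 = 4.6559 pm

Final frequency:
f' = c/λ' = 299792458/4.6559113e-12 = 6.4389641e+19 Hz

Frequency shift (decrease):
Δf = f₀ - f' = 6.589e+19 - 6.4389641e+19 = 1.500e+18 Hz

(Intermediate values are shown rounded; full precision is carried through to the final answer.)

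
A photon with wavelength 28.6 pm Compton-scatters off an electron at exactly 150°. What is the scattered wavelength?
33.1276 pm

Using the Compton formula: λ' = λ + λ_C(1 − cos θ)

For θ = 150°, cos θ = -√3/2 (exact) ≈ -0.8660, so:
1 − cos 150° = 1 − (-√3/2) ≈ 1.8660

Δλ = λ_C × 1.8660 = 2.4263 × 1.8660 = 4.5276 pm

λ' = 28.6 + 4.5276 = 33.1276 pm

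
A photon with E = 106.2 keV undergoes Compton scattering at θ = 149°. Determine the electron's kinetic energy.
29.5751 keV

By energy conservation: K_e = E_initial - E_final

First find the scattered photon energy:
Initial wavelength: λ = hc/E = 11.6746 pm
Compton shift: Δλ = λ_C(1 - cos(149°)) = 4.5061 pm
Final wavelength: λ' = 11.6746 + 4.5061 = 16.1807 pm
Final photon energy: E' = hc/λ' = 76.6249 keV

Electron kinetic energy:
K_e = E - E' = 106.2000 - 76.6249 = 29.5751 keV

(Intermediate values are shown rounded; full precision is carried through to the final answer.)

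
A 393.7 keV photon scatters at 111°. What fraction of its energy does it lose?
0.5114 (or 51.14%)

Calculate initial and final photon energies:

Initial: E₀ = 393.7 keV → λ₀ = 3.1492 pm
Compton shift: Δλ = 3.2958 pm
Final wavelength: λ' = 6.4450 pm
Final energy: E' = 192.3719 keV

Fractional energy loss:
(E₀ - E')/E₀ = (393.7000 - 192.3719)/393.7000
= 201.3281/393.7000
= 0.5114
= 51.14%

(Intermediate values are shown rounded; full precision is carried through to the final answer.)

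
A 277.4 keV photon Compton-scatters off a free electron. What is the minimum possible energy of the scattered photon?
132.9999 keV (at θ = 180°)

The scattered photon has minimum energy when its wavelength is maximum, i.e., when the Compton shift Δλ = λ_C(1 − cos θ) is maximum. This occurs at θ = 180° (backscattering), giving Δλ_max = 2λ_C = 4.8526 pm.

Initial wavelength: λ₀ = hc/E₀ = 4.4695 pm
Maximum final wavelength: λ'_max = λ₀ + 2λ_C = 4.4695 + 4.8526 = 9.3221 pm
Minimum final energy: E'_min = hc/λ'_max = 132.9999 keV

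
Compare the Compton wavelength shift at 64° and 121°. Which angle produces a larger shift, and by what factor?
121° produces the larger shift by a factor of 2.698

Calculate both shifts using Δλ = λ_C(1 - cos θ):

For θ₁ = 64°:
Δλ₁ = 2.4263 × (1 - cos(64°))
Δλ₁ = 2.4263 × 0.5616
Δλ₁ = 1.3627 pm

For θ₂ = 121°:
Δλ₂ = 2.4263 × (1 - cos(121°))
Δλ₂ = 2.4263 × 1.5150
Δλ₂ = 3.6760 pm

The 121° angle produces the larger shift.
Ratio: 3.6760/1.3627 = 2.698

(Intermediate values are shown rounded; full precision is carried through to the final answer.)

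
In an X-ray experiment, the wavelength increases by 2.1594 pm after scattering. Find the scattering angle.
83.68°

From the Compton formula Δλ = λ_C(1 - cos θ), we can solve for θ:

cos θ = 1 - Δλ/λ_C

Given:
- Δλ = 2.1594 pm
- λ_C = h/(m_e·c) ≈ 2.42631024 pm

cos θ = 1 - 2.1594/2.42631024
cos θ = 1 - 0.889993
cos θ = 0.110007

θ = arccos(0.110007)
θ = 83.68°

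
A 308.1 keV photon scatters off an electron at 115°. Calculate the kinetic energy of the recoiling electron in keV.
142.2541 keV

By energy conservation: K_e = E_initial - E_final

First find the scattered photon energy:
Initial wavelength: λ = hc/E = 4.0242 pm
Compton shift: Δλ = λ_C(1 - cos(115°)) = 3.4517 pm
Final wavelength: λ' = 4.0242 + 3.4517 = 7.4759 pm
Final photon energy: E' = hc/λ' = 165.8459 keV

Electron kinetic energy:
K_e = E - E' = 308.1000 - 165.8459 = 142.2541 keV

(Intermediate values are shown rounded; full precision is carried through to the final answer.)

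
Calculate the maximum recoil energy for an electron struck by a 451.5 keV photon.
288.3344 keV

Maximum energy transfer occurs at θ = 180° (backscattering).

Initial photon: E₀ = 451.5 keV → λ₀ = 2.7461 pm

Maximum Compton shift (at 180°):
Δλ_max = 2λ_C = 2 × 2.4263 = 4.8526 pm

Final wavelength:
λ' = 2.7461 + 4.8526 = 7.5987 pm

Minimum photon energy (maximum energy to electron):
E'_min = hc/λ' = 163.1656 keV

Maximum electron kinetic energy:
K_max = E₀ - E'_min = 451.5000 - 163.1656 = 288.3344 keV

(Intermediate values are shown rounded; full precision is carried through to the final answer.)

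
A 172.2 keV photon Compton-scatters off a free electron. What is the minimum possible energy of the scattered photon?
102.8690 keV (at θ = 180°)

The scattered photon has minimum energy when its wavelength is maximum, i.e., when the Compton shift Δλ = λ_C(1 − cos θ) is maximum. This occurs at θ = 180° (backscattering), giving Δλ_max = 2λ_C = 4.8526 pm.

Initial wavelength: λ₀ = hc/E₀ = 7.2000 pm
Maximum final wavelength: λ'_max = λ₀ + 2λ_C = 7.2000 + 4.8526 = 12.0526 pm
Minimum final energy: E'_min = hc/λ'_max = 102.8690 keV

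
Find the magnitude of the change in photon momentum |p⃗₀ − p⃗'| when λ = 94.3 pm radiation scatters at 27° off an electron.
3.2761e-24 kg·m/s

Photon momentum magnitude is p = h/λ.

Initial momentum:
p₀ = h/λ = 6.6261e-34/9.4300e-11 = 7.0266e-24 kg·m/s

After scattering:
λ' = λ + Δλ = 94.3 + 0.2645 = 94.5645 pm
p' = h/λ' = 6.6261e-34/9.4564e-11 = 7.0069e-24 kg·m/s

Momentum is a vector; the scattered photon's direction makes angle θ = 27° with the incident direction. The magnitude of the vector change Δp⃗ = p⃗₀ − p⃗' is found from the law of cosines:
|Δp⃗|² = p₀² + p'² − 2p₀p'cos θ
|Δp⃗|² = (7.0266e-24)² + (7.0069e-24)² − 2·7.0266e-24·7.0069e-24·cos(27°)
|Δp⃗| = 3.2761e-24 kg·m/s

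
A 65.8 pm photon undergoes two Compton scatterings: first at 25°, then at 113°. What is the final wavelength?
69.4017 pm

Apply Compton shift twice:

First scattering at θ₁ = 25°:
Δλ₁ = λ_C(1 - cos(25°))
Δλ₁ = 2.4263 × 0.0937
Δλ₁ = 0.2273 pm

After first scattering:
λ₁ = 65.8 + 0.2273 = 66.0273 pm

Second scattering at θ₂ = 113°:
Δλ₂ = λ_C(1 - cos(113°))
Δλ₂ = 2.4263 × 1.3907
Δλ₂ = 3.3743 pm

Final wavelength:
λ₂ = 66.0273 + 3.3743 = 69.4017 pm

Total shift: Δλ_total = 0.2273 + 3.3743 = 3.6017 pm

(Intermediate values are shown rounded; full precision is carried through to the final answer.)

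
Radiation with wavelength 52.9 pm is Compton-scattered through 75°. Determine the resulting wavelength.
54.6983 pm

Using the Compton scattering formula:
λ' = λ + Δλ = λ + λ_C(1 - cos θ)

Given:
- Initial wavelength λ = 52.9 pm
- Scattering angle θ = 75°
- Compton wavelength λ_C ≈ 2.4263 pm

Calculate the shift:
Δλ = 2.4263 × (1 - cos(75°))
Δλ = 2.4263 × 0.7412
Δλ = 1.7983 pm

Final wavelength:
λ' = 52.9 + 1.7983 = 54.6983 pm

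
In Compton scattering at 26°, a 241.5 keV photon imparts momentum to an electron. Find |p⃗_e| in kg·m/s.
5.7031e-23 kg·m/s

The electron is initially at rest, so by conservation of momentum:
p⃗_e = p⃗₀ − p⃗'  (incident photon momentum minus scattered photon momentum)

Photon momentum magnitudes (p = h/λ = E/c):
λ₀ = hc/E₀ = 5.1339 pm → p₀ = h/λ₀ = 1.2906e-22 kg·m/s
Δλ = λ_C(1 − cos 26°) = 0.2456 pm
λ' = 5.3795 pm → p' = h/λ' = 1.2317e-22 kg·m/s

The scattered photon makes angle θ = 26° with the incident direction, so by the law of cosines:
|p⃗_e|² = p₀² + p'² − 2p₀p'cos θ
|p⃗_e|² = (1.2906e-22)² + (1.2317e-22)² − 2·1.2906e-22·1.2317e-22·cos(26°)
|p⃗_e| = 5.7031e-23 kg·m/s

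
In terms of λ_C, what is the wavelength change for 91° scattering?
1.0175 λ_C

The Compton shift formula is:
Δλ = λ_C(1 - cos θ)

Dividing both sides by λ_C:
Δλ/λ_C = 1 - cos θ

For θ = 91°:
Δλ/λ_C = 1 - cos(91°)
Δλ/λ_C = 1 - -0.0175
Δλ/λ_C = 1.0175

This means the shift is 1.0175 × λ_C = 2.4687 pm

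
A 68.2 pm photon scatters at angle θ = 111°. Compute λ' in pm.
71.4958 pm

Using the Compton scattering formula:
λ' = λ + Δλ = λ + λ_C(1 - cos θ)

Given:
- Initial wavelength λ = 68.2 pm
- Scattering angle θ = 111°
- Compton wavelength λ_C ≈ 2.4263 pm

Calculate the shift:
Δλ = 2.4263 × (1 - cos(111°))
Δλ = 2.4263 × 1.3584
Δλ = 3.2958 pm

Final wavelength:
λ' = 68.2 + 3.2958 = 71.4958 pm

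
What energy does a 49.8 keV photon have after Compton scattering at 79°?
46.1598 keV

First convert energy to wavelength:
λ = hc/E, with hc ≈ 1239.842 keV·pm (i.e. 1239.842 eV·nm)

For E = 49.8 keV = 49800 eV:
λ = 1239.842 keV·pm / 49.8 keV
λ = 24.8964 pm

Calculate the Compton shift:
Δλ = λ_C(1 - cos(79°)) = 2.4263 × 0.8092
Δλ = 1.9633 pm

Final wavelength:
λ' = 24.8964 + 1.9633 = 26.8598 pm

Final energy:
E' = hc/λ' = 1239.842 / 26.8598 = 46.1598 keV

(Intermediate values are shown rounded; full precision is carried through to the final answer.)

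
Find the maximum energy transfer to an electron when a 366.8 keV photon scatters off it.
216.2018 keV

Maximum energy transfer occurs at θ = 180° (backscattering).

Initial photon: E₀ = 366.8 keV → λ₀ = 3.3802 pm

Maximum Compton shift (at 180°):
Δλ_max = 2λ_C = 2 × 2.4263 = 4.8526 pm

Final wavelength:
λ' = 3.3802 + 4.8526 = 8.2328 pm

Minimum photon energy (maximum energy to electron):
E'_min = hc/λ' = 150.5982 keV

Maximum electron kinetic energy:
K_max = E₀ - E'_min = 366.8000 - 150.5982 = 216.2018 keV

(Intermediate values are shown rounded; full precision is carried through to the final answer.)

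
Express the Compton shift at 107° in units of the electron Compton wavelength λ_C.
1.2924 λ_C

The Compton shift formula is:
Δλ = λ_C(1 - cos θ)

Dividing both sides by λ_C:
Δλ/λ_C = 1 - cos θ

For θ = 107°:
Δλ/λ_C = 1 - cos(107°)
Δλ/λ_C = 1 - -0.2924
Δλ/λ_C = 1.2924

This means the shift is 1.2924 × λ_C = 3.1357 pm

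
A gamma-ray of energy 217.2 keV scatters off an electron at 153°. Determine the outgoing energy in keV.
120.4143 keV

First convert energy to wavelength:
λ = hc/E, with hc ≈ 1239.842 keV·pm (i.e. 1239.842 eV·nm)

For E = 217.2 keV = 217200 eV:
λ = 1239.842 keV·pm / 217.2 keV
λ = 5.7083 pm

Calculate the Compton shift:
Δλ = λ_C(1 - cos(153°)) = 2.4263 × 1.8910
Δλ = 4.5882 pm

Final wavelength:
λ' = 5.7083 + 4.5882 = 10.2965 pm

Final energy:
E' = hc/λ' = 1239.842 / 10.2965 = 120.4143 keV

(Intermediate values are shown rounded; full precision is carried through to the final answer.)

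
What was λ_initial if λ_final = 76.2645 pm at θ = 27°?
76.0000 pm

From λ' = λ + Δλ, we have λ = λ' - Δλ

First calculate the Compton shift:
Δλ = λ_C(1 - cos θ)
Δλ = 2.4263 × (1 - cos(27°))
Δλ = 2.4263 × 0.1090
Δλ = 0.2645 pm

Initial wavelength:
λ = λ' - Δλ
λ = 76.2645 - 0.2645
λ = 76.0000 pm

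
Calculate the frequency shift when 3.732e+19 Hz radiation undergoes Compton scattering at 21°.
7.340e+17 Hz (decrease)

Convert frequency to wavelength (c = 299792458 m/s):
λ₀ = c/f₀ = 299792458/3.732e+19 = 8.0330241e-12 m = 8.0330 pm

Calculate Compton shift:
Δλ = λ_C(1 - cos(21°)) = 0.1612 pm

Final wavelength:
λ' = λ₀ + Δλ = 8.0330 + 0.1612 = 8.1942 pm

Final frequency:
f' = c/λ' = 299792458/8.1941786e-12 = 3.6586029e+19 Hz

Frequency shift (decrease):
Δf = f₀ - f' = 3.732e+19 - 3.6586029e+19 = 7.340e+17 Hz

(Intermediate values are shown rounded; full precision is carried through to the final answer.)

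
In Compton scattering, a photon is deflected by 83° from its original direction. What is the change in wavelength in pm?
2.1306 pm

Using the Compton scattering formula:
Δλ = λ_C(1 - cos θ)

where λ_C = h/(m_e·c) ≈ 2.4263 pm is the Compton wavelength of an electron.

For θ = 83°:
cos(83°) = 0.1219
1 - cos(83°) = 0.8781

Δλ = 2.4263 × 0.8781
Δλ = 2.1306 pm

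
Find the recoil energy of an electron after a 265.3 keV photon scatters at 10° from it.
2.0762 keV

By energy conservation: K_e = E_initial - E_final

First find the scattered photon energy:
Initial wavelength: λ = hc/E = 4.6734 pm
Compton shift: Δλ = λ_C(1 - cos(10°)) = 0.0369 pm
Final wavelength: λ' = 4.6734 + 0.0369 = 4.7102 pm
Final photon energy: E' = hc/λ' = 263.2238 keV

Electron kinetic energy:
K_e = E - E' = 265.3000 - 263.2238 = 2.0762 keV

(Intermediate values are shown rounded; full precision is carried through to the final answer.)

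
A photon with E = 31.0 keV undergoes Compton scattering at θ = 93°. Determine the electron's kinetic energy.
1.8603 keV

By energy conservation: K_e = E_initial - E_final

First find the scattered photon energy:
Initial wavelength: λ = hc/E = 39.9949 pm
Compton shift: Δλ = λ_C(1 - cos(93°)) = 2.5533 pm
Final wavelength: λ' = 39.9949 + 2.5533 = 42.5482 pm
Final photon energy: E' = hc/λ' = 29.1397 keV

Electron kinetic energy:
K_e = E - E' = 31.0000 - 29.1397 = 1.8603 keV

(Intermediate values are shown rounded; full precision is carried through to the final answer.)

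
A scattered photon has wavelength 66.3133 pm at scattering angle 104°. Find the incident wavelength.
63.3000 pm

From λ' = λ + Δλ, we have λ = λ' - Δλ

First calculate the Compton shift:
Δλ = λ_C(1 - cos θ)
Δλ = 2.4263 × (1 - cos(104°))
Δλ = 2.4263 × 1.2419
Δλ = 3.0133 pm

Initial wavelength:
λ = λ' - Δλ
λ = 66.3133 - 3.0133
λ = 63.3000 pm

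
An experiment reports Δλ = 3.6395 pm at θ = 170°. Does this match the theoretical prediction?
No, inconsistent

Calculate the expected shift for θ = 170°:

Δλ_expected = λ_C(1 - cos(170°))
Δλ_expected = 2.4263 × (1 - cos(170°))
Δλ_expected = 2.4263 × 1.9848
Δλ_expected = 4.8158 pm

Given shift: 3.6395 pm
Expected shift: 4.8158 pm
Difference: 1.1763 pm

The values do not match. The given shift corresponds to θ ≈ 120.0°, not 170°.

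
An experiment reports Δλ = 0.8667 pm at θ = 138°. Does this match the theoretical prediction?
No, inconsistent

Calculate the expected shift for θ = 138°:

Δλ_expected = λ_C(1 - cos(138°))
Δλ_expected = 2.4263 × (1 - cos(138°))
Δλ_expected = 2.4263 × 1.7431
Δλ_expected = 4.2294 pm

Given shift: 0.8667 pm
Expected shift: 4.2294 pm
Difference: 3.3627 pm

The values do not match. The given shift corresponds to θ ≈ 50.0°, not 138°.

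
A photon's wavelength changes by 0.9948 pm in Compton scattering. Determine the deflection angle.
53.84°

From the Compton formula Δλ = λ_C(1 - cos θ), we can solve for θ:

cos θ = 1 - Δλ/λ_C

Given:
- Δλ = 0.9948 pm
- λ_C = h/(m_e·c) ≈ 2.42631024 pm

cos θ = 1 - 0.9948/2.42631024
cos θ = 1 - 0.410005
cos θ = 0.589995

θ = arccos(0.589995)
θ = 53.84°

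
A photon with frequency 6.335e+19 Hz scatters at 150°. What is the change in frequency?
3.097e+19 Hz (decrease)

Convert frequency to wavelength (c = 299792458 m/s):
λ₀ = c/f₀ = 299792458/6.335e+19 = 4.7323198e-12 m = 4.7323 pm

Calculate Compton shift:
Δλ = λ_C(1 - cos(150°)) = 4.5276 pm

Final wavelength:
λ' = λ₀ + Δλ = 4.7323 + 4.5276 = 9.2599 pm

Final frequency:
f' = c/λ' = 299792458/9.2598763e-12 = 3.2375428e+19 Hz

Frequency shift (decrease):
Δf = f₀ - f' = 6.335e+19 - 3.2375428e+19 = 3.097e+19 Hz

(Intermediate values are shown rounded; full precision is carried through to the final answer.)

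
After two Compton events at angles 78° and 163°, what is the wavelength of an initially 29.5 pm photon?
36.1685 pm

Apply Compton shift twice:

First scattering at θ₁ = 78°:
Δλ₁ = λ_C(1 - cos(78°))
Δλ₁ = 2.4263 × 0.7921
Δλ₁ = 1.9219 pm

After first scattering:
λ₁ = 29.5 + 1.9219 = 31.4219 pm

Second scattering at θ₂ = 163°:
Δλ₂ = λ_C(1 - cos(163°))
Δλ₂ = 2.4263 × 1.9563
Δλ₂ = 4.7466 pm

Final wavelength:
λ₂ = 31.4219 + 4.7466 = 36.1685 pm

Total shift: Δλ_total = 1.9219 + 4.7466 = 6.6685 pm

(Intermediate values are shown rounded; full precision is carried through to the final answer.)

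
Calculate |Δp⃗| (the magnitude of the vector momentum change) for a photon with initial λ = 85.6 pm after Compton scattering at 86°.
1.0424e-23 kg·m/s

Photon momentum magnitude is p = h/λ.

Initial momentum:
p₀ = h/λ = 6.6261e-34/8.5600e-11 = 7.7407e-24 kg·m/s

After scattering:
λ' = λ + Δλ = 85.6 + 2.2571 = 87.8571 pm
p' = h/λ' = 6.6261e-34/8.7857e-11 = 7.5419e-24 kg·m/s

Momentum is a vector; the scattered photon's direction makes angle θ = 86° with the incident direction. The magnitude of the vector change Δp⃗ = p⃗₀ − p⃗' is found from the law of cosines:
|Δp⃗|² = p₀² + p'² − 2p₀p'cos θ
|Δp⃗|² = (7.7407e-24)² + (7.5419e-24)² − 2·7.7407e-24·7.5419e-24·cos(86°)
|Δp⃗| = 1.0424e-23 kg·m/s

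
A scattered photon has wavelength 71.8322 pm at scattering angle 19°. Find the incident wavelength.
71.7000 pm

From λ' = λ + Δλ, we have λ = λ' - Δλ

First calculate the Compton shift:
Δλ = λ_C(1 - cos θ)
Δλ = 2.4263 × (1 - cos(19°))
Δλ = 2.4263 × 0.0545
Δλ = 0.1322 pm

Initial wavelength:
λ = λ' - Δλ
λ = 71.8322 - 0.1322
λ = 71.7000 pm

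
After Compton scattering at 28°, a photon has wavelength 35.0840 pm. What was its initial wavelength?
34.8000 pm

From λ' = λ + Δλ, we have λ = λ' - Δλ

First calculate the Compton shift:
Δλ = λ_C(1 - cos θ)
Δλ = 2.4263 × (1 - cos(28°))
Δλ = 2.4263 × 0.1171
Δλ = 0.2840 pm

Initial wavelength:
λ = λ' - Δλ
λ = 35.0840 - 0.2840
λ = 34.8000 pm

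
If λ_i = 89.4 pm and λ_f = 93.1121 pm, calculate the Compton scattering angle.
122.00°

First find the wavelength shift:
Δλ = λ' - λ = 93.1121 - 89.4 = 3.7121 pm

Using Δλ = λ_C(1 - cos θ), with λ_C = h/(m_e·c) ≈ 2.42631024 pm:
cos θ = 1 - Δλ/λ_C
cos θ = 1 - 3.7121/2.42631024
cos θ = -0.529936

θ = arccos(-0.529936)
θ = 122.00°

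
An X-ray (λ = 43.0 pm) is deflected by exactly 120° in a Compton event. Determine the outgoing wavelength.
46.6395 pm

Using the Compton formula: λ' = λ + λ_C(1 − cos θ)

For θ = 120°, cos θ = -1/2 (exact) = -0.5000, so:
1 − cos 120° = 1 − (-1/2) = 1.5000

Δλ = λ_C × 1.5000 = 2.4263 × 1.5000 = 3.6395 pm

λ' = 43.0 + 3.6395 = 46.6395 pm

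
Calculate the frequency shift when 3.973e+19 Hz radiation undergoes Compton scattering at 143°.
1.456e+19 Hz (decrease)

Convert frequency to wavelength (c = 299792458 m/s):
λ₀ = c/f₀ = 299792458/3.973e+19 = 7.5457452e-12 m = 7.5457 pm

Calculate Compton shift:
Δλ = λ_C(1 - cos(143°)) = 4.3640 pm

Final wavelength:
λ' = λ₀ + Δλ = 7.5457 + 4.3640 = 11.9098 pm

Final frequency:
f' = c/λ' = 299792458/1.1909793e-11 = 2.5171929e+19 Hz

Frequency shift (decrease):
Δf = f₀ - f' = 3.973e+19 - 2.5171929e+19 = 1.456e+19 Hz

(Intermediate values are shown rounded; full precision is carried through to the final answer.)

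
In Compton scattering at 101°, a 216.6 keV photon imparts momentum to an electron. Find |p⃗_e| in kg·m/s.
1.5072e-22 kg·m/s

The electron is initially at rest, so by conservation of momentum:
p⃗_e = p⃗₀ − p⃗'  (incident photon momentum minus scattered photon momentum)

Photon momentum magnitudes (p = h/λ = E/c):
λ₀ = hc/E₀ = 5.7241 pm → p₀ = h/λ₀ = 1.1576e-22 kg·m/s
Δλ = λ_C(1 − cos 101°) = 2.8893 pm
λ' = 8.6134 pm → p' = h/λ' = 7.6928e-23 kg·m/s

The scattered photon makes angle θ = 101° with the incident direction, so by the law of cosines:
|p⃗_e|² = p₀² + p'² − 2p₀p'cos θ
|p⃗_e|² = (1.1576e-22)² + (7.6928e-23)² − 2·1.1576e-22·7.6928e-23·cos(101°)
|p⃗_e| = 1.5072e-22 kg·m/s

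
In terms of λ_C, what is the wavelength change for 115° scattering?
1.4226 λ_C

The Compton shift formula is:
Δλ = λ_C(1 - cos θ)

Dividing both sides by λ_C:
Δλ/λ_C = 1 - cos θ

For θ = 115°:
Δλ/λ_C = 1 - cos(115°)
Δλ/λ_C = 1 - -0.4226
Δλ/λ_C = 1.4226

This means the shift is 1.4226 × λ_C = 3.4517 pm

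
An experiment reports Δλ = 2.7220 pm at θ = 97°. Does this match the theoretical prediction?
Yes, consistent

Calculate the expected shift for θ = 97°:

Δλ_expected = λ_C(1 - cos(97°))
Δλ_expected = 2.4263 × (1 - cos(97°))
Δλ_expected = 2.4263 × 1.1219
Δλ_expected = 2.7220 pm

Given shift: 2.7220 pm
Expected shift: 2.7220 pm
Difference: 0.0000 pm

The values match. This is consistent with Compton scattering at the stated angle.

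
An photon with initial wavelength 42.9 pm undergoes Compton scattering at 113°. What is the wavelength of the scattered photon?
46.2743 pm

Using the Compton scattering formula:
λ' = λ + Δλ = λ + λ_C(1 - cos θ)

Given:
- Initial wavelength λ = 42.9 pm
- Scattering angle θ = 113°
- Compton wavelength λ_C ≈ 2.4263 pm

Calculate the shift:
Δλ = 2.4263 × (1 - cos(113°))
Δλ = 2.4263 × 1.3907
Δλ = 3.3743 pm

Final wavelength:
λ' = 42.9 + 3.3743 = 46.2743 pm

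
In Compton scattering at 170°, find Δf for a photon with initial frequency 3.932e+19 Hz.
1.522e+19 Hz (decrease)

Convert frequency to wavelength (c = 299792458 m/s):
λ₀ = c/f₀ = 299792458/3.932e+19 = 7.6244267e-12 m = 7.6244 pm

Calculate Compton shift:
Δλ = λ_C(1 - cos(170°)) = 4.8158 pm

Final wavelength:
λ' = λ₀ + Δλ = 7.6244 + 4.8158 = 12.4402 pm

Final frequency:
f' = c/λ' = 299792458/1.2440186e-11 = 2.4098712e+19 Hz

Frequency shift (decrease):
Δf = f₀ - f' = 3.932e+19 - 2.4098712e+19 = 1.522e+19 Hz

(Intermediate values are shown rounded; full precision is carried through to the final answer.)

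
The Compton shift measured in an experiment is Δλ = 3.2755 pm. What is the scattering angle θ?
110.49°

From the Compton formula Δλ = λ_C(1 - cos θ), we can solve for θ:

cos θ = 1 - Δλ/λ_C

Given:
- Δλ = 3.2755 pm
- λ_C = h/(m_e·c) ≈ 2.42631024 pm

cos θ = 1 - 3.2755/2.42631024
cos θ = 1 - 1.349992
cos θ = -0.349992

θ = arccos(-0.349992)
θ = 110.49°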